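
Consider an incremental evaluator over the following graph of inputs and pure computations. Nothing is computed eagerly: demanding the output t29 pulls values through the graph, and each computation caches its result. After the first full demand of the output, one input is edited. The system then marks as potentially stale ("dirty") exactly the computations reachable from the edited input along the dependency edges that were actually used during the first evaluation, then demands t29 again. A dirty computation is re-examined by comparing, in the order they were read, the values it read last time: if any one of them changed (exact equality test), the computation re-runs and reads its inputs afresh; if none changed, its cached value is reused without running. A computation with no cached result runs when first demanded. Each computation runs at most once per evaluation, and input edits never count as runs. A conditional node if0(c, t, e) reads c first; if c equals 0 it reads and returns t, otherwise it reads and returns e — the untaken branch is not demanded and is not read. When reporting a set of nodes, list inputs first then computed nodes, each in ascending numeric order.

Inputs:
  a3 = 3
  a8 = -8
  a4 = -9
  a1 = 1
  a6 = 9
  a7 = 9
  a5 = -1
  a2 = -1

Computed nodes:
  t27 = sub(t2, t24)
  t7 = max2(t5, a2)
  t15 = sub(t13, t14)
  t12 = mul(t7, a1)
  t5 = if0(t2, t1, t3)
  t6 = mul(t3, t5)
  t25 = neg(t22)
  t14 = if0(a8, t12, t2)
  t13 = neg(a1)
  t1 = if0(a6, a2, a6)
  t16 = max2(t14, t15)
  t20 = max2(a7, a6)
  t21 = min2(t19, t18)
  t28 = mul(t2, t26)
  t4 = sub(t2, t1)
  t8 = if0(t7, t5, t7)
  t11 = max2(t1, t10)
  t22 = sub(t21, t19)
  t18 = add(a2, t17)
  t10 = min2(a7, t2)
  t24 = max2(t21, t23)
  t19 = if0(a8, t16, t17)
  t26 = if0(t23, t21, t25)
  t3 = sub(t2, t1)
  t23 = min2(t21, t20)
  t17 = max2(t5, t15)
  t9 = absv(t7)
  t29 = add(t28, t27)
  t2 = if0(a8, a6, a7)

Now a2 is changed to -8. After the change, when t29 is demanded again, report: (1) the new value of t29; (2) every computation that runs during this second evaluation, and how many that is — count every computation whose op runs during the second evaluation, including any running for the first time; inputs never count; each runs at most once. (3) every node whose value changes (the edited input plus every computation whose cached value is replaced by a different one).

t29 now evaluates to 89.
Run set: t18, t21, t22, t23, t24, t25, t26, t27, t28, t29 (10 run).
Changed values: a2, t18, t21, t22, t23, t24, t25, t26, t27, t28, t29.

Initial pass — values computed on the first demand:
  t1 = if0(a6=9 -> else branch a6) = 9
  t2 = if0(a8=-8 -> else branch a7) = 9
  t3 = sub(9, 9) = 0
  t5 = if0(t2=9 -> else branch t3) = 0
  t13 = neg(1) = -1
  t14 = if0(a8=-8 -> else branch t2) = 9
  t15 = sub(-1, 9) = -10
  t17 = max2(0, -10) = 0
  t18 = add(-1, 0) = -1
  t19 = if0(a8=-8 -> else branch t17) = 0
  t20 = max2(9, 9) = 9
  t21 = min2(0, -1) = -1
  t22 = sub(-1, 0) = -1
  t23 = min2(-1, 9) = -1
  t24 = max2(-1, -1) = -1
  t25 = neg(-1) = 1
  t26 = if0(t23=-1 -> else branch t25) = 1
  t27 = sub(9, -1) = 10
  t28 = mul(9, 1) = 9
  t29 = add(9, 10) = 19

Second demand — change propagation:
  t18: re-runs because a2 -1->-8; new result -8.
  t21: re-runs because t18 -1->-8; new result -8.
  t22: re-runs because t21 -1->-8; new result -8.
  t23: re-runs because t21 -1->-8; new result -8.
  t24: re-runs because t21 -1->-8; t23 -1->-8; new result -8.
  t25: re-runs because t22 -1->-8; new result 8.
  t26: re-runs because t23 -1->-8; t25 1->8; new result 8.
  t27: re-runs because t24 -1->-8; new result 17.
  t28: re-runs because t26 1->8; new result 72.
  t29: re-runs because t28 9->72; t27 10->17; new result 89.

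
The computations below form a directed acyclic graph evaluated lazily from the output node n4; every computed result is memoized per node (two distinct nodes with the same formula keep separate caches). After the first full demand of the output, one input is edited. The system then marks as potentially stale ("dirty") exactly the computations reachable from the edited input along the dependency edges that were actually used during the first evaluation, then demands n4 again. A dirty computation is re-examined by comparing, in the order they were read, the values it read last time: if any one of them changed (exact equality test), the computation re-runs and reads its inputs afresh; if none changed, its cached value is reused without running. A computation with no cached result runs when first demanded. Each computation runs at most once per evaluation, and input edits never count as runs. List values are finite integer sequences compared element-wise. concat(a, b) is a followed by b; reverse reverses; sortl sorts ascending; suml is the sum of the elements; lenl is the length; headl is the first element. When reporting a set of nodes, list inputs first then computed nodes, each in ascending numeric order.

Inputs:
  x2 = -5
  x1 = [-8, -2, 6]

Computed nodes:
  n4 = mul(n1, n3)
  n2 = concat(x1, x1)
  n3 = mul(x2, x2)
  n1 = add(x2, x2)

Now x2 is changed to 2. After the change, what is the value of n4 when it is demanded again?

First demand of the output computes:
  n1 = add(-5, -5) = -10
  n3 = mul(-5, -5) = 25
  n4 = mul(-10, 25) = -250

After the edit, cleaning proceeds:
  n1: a read changed (x2 -5->2; x2 -5->2) — executes, giving 4.
  n3: a read changed (x2 -5->2; x2 -5->2) — executes, giving 4.
  n4: a read changed (n1 -10->4; n3 25->4) — executes, giving 16.

Demanding n4 again yields 16.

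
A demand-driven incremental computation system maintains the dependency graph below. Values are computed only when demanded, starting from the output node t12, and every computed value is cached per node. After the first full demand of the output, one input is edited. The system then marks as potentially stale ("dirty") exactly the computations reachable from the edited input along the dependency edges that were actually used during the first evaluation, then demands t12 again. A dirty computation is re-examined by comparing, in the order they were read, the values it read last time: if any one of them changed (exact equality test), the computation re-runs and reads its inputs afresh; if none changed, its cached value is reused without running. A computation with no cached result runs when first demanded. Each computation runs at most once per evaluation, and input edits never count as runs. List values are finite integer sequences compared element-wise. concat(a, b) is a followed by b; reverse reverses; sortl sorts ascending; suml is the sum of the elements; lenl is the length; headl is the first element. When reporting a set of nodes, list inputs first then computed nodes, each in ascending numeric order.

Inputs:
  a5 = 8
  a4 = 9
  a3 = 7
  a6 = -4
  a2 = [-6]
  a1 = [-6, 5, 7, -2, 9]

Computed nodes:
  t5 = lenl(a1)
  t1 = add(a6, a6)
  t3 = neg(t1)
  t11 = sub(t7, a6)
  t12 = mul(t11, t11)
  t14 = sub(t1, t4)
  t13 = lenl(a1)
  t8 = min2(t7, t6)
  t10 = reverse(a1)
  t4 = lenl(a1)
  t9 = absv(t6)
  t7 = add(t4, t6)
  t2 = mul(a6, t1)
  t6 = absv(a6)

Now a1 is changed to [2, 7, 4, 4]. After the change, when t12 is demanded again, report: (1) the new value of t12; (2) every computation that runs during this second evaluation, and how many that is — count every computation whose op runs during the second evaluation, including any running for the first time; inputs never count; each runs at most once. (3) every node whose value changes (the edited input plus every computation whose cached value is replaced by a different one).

First evaluation (everything demanded from the output):
  t4 = lenl([-6, 5, 7, -2, 9]) = 5
  t6 = absv(-4) = 4
  t7 = add(5, 4) = 9
  t11 = sub(9, -4) = 13
  t12 = mul(13, 13) = 169

Propagation after the edit:
  t4: runs — a1 [-6, 5, 7, -2, 9]->[2, 7, 4, 4]; result 4.
  t7: runs — t4 5->4; result 8.
  t11: runs — t7 9->8; result 12.
  t12: runs — t11 13->12; t11 13->12; result 144.

New value of t12: 144.
Computations that run: t4, t7, t11, t12 — 4 in total.
Values that change: a1, t4, t7, t11, t12.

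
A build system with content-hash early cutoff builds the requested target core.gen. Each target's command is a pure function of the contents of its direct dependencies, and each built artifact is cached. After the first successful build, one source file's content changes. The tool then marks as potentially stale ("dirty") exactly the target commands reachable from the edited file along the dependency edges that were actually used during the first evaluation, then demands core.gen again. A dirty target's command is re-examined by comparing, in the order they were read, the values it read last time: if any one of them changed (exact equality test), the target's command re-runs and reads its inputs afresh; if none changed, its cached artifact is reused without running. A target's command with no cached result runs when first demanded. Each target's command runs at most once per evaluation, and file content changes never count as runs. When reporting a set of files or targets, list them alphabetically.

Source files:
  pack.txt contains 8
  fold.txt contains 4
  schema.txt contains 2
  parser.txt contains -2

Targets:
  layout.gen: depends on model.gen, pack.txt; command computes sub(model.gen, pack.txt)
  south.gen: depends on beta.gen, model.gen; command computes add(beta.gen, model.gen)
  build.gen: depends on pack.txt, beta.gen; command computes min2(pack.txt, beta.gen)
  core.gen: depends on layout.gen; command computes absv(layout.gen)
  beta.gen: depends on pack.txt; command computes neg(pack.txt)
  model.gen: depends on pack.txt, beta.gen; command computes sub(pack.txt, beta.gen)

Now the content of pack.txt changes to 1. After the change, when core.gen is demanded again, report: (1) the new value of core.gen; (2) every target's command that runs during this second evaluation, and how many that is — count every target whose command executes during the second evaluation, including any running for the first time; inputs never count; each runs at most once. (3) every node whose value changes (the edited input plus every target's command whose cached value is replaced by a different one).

New value of core.gen: 1.
Target commands that run: beta.gen, core.gen, layout.gen, model.gen — 4 in total.
Values that change: beta.gen, core.gen, layout.gen, model.gen, pack.txt.

First evaluation (everything demanded from the output):
  beta.gen = neg(8) = -8
  model.gen = sub(8, -8) = 16
  layout.gen = sub(16, 8) = 8
  core.gen = absv(8) = 8

Propagation after the edit:
  beta.gen: runs — pack.txt 8->1; result -1.
  model.gen: runs — pack.txt 8->1; beta.gen -8->-1; result 2.
  layout.gen: runs — model.gen 16->2; pack.txt 8->1; result 1.
  core.gen: runs — layout.gen 8->1; result 1.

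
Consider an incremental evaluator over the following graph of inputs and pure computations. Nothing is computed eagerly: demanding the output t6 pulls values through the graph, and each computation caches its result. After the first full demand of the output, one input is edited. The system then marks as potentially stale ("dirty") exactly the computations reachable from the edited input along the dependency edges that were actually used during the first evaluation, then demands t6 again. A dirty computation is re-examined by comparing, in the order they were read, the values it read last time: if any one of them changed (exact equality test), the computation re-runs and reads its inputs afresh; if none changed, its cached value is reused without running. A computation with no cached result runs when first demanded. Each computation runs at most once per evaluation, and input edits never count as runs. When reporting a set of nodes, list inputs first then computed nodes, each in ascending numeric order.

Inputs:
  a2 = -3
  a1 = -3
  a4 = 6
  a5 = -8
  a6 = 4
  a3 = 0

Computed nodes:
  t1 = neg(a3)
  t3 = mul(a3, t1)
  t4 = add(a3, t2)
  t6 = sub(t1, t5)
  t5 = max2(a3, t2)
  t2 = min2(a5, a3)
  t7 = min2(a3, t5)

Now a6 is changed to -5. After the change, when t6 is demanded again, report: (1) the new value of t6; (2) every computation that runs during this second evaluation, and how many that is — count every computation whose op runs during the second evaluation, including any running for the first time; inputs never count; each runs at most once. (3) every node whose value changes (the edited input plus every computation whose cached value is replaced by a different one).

t6 now evaluates to 0.
Run set: none (0 run).
Changed values: a6.
The important point: nothing the output needs ever reads a6, so the edit is invisible to it.

Initial pass — values computed on the first demand:
  t1 = neg(0) = 0
  t2 = min2(-8, 0) = -8
  t5 = max2(0, -8) = 0
  t6 = sub(0, 0) = 0

Second demand — change propagation:
  no demanded computation ever read a6, so the edit dirties nothing and nothing runs.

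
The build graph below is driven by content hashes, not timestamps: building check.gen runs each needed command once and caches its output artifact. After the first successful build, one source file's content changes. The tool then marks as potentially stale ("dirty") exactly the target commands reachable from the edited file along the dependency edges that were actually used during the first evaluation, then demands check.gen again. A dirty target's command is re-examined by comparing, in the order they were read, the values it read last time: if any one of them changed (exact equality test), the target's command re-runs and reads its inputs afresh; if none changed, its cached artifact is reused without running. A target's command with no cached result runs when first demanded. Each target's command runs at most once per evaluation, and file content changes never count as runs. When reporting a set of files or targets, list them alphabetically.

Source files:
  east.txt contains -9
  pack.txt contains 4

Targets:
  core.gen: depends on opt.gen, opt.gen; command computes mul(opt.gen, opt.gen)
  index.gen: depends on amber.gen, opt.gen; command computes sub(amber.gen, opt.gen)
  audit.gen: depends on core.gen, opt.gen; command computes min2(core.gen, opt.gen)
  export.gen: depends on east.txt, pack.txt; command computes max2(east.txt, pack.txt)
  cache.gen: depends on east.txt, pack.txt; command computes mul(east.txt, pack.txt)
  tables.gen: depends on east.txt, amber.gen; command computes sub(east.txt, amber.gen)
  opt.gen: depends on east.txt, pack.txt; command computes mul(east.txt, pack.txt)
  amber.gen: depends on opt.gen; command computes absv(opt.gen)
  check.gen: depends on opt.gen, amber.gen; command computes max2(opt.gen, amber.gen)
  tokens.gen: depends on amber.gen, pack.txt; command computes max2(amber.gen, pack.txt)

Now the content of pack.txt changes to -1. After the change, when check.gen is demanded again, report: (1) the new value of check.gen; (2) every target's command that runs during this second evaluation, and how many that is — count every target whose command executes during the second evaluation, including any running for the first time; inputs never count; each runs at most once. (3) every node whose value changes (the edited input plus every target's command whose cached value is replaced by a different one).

Initial pass — values computed on the first demand:
  opt.gen = mul(-9, 4) = -36
  amber.gen = absv(-36) = 36
  check.gen = max2(-36, 36) = 36

Second demand — change propagation:
  opt.gen: re-runs because pack.txt 4->-1; new result 9.
  amber.gen: re-runs because opt.gen -36->9; new result 9.
  check.gen: re-runs because opt.gen -36->9; amber.gen 36->9; new result 9.

check.gen now evaluates to 9.
Run set: amber.gen, check.gen, opt.gen (3 run).
Changed values: amber.gen, check.gen, opt.gen, pack.txt.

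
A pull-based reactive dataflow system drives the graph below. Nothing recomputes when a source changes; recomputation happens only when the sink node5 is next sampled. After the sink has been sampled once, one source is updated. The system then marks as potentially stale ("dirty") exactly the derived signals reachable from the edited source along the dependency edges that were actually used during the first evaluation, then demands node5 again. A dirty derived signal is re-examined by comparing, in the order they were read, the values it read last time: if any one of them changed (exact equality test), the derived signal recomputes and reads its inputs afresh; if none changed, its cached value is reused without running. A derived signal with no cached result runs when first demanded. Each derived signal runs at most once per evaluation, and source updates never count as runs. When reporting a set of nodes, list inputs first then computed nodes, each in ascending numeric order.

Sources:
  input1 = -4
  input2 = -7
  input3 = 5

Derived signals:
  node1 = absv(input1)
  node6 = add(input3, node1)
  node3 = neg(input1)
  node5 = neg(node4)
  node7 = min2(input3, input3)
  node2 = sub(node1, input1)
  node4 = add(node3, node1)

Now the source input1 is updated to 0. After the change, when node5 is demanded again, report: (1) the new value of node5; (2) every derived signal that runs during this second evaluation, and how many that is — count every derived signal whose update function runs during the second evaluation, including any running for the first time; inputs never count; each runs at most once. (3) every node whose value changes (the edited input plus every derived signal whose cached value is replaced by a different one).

New value of node5: 0.
Derived signals that run: node1, node3, node4, node5 — 4 in total.
Values that change: input1, node1, node3, node4, node5.

First evaluation (everything demanded from the output):
  node1 = absv(-4) = 4
  node3 = neg(-4) = 4
  node4 = add(4, 4) = 8
  node5 = neg(8) = -8

Propagation after the edit:
  node1: runs — input1 -4->0; result 0.
  node3: runs — input1 -4->0; result 0.
  node4: runs — node3 4->0; node1 4->0; result 0.
  node5: runs — node4 8->0; result 0.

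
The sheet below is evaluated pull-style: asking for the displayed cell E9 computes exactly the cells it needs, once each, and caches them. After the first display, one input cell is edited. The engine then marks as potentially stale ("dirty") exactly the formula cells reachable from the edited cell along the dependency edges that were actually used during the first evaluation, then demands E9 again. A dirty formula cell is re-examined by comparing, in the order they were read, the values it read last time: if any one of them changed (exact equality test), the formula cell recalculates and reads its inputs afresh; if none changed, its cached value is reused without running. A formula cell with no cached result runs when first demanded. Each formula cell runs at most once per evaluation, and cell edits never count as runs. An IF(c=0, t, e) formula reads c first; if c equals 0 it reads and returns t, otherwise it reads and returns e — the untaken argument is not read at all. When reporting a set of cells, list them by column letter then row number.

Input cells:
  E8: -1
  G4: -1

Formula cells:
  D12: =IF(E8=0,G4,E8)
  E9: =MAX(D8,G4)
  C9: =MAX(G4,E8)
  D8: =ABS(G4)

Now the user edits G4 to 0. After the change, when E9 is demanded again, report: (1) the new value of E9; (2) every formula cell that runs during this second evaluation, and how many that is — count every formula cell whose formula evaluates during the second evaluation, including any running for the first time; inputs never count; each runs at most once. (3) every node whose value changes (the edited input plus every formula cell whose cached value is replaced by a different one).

Demanding E9 again yields 0.
2 formula cells run: D8, E9.
The nodes whose values change: D8, E9, G4.

First demand of the output computes:
  D8 = ABS(-1) = 1
  E9 = MAX(1, -1) = 1

After the edit, cleaning proceeds:
  D8: a read changed (G4 -1->0) — executes, giving 0.
  E9: a read changed (D8 1->0; G4 -1->0) — executes, giving 0.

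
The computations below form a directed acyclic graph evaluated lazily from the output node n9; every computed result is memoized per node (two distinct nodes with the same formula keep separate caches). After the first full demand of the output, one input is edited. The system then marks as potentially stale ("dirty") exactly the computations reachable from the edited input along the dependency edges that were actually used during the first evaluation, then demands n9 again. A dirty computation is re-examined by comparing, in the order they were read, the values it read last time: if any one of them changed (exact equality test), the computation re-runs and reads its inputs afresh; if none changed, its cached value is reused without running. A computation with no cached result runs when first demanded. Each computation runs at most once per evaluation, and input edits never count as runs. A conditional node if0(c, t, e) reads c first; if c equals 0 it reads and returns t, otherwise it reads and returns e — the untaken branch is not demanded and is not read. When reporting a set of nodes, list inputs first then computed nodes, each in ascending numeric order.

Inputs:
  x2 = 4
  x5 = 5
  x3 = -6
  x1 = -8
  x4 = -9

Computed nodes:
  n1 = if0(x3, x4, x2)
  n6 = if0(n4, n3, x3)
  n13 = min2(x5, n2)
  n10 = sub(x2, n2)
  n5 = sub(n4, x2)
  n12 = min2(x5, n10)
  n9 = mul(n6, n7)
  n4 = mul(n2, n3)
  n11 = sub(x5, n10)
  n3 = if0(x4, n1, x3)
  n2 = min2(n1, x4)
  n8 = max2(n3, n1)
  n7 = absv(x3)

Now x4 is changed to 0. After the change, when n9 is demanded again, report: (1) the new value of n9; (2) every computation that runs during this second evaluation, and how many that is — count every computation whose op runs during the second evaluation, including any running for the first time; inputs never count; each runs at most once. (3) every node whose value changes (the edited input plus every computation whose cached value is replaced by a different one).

Demanding n9 again yields 24.
5 computations run: n2, n3, n4, n6, n9.
The nodes whose values change: x4, n2, n3, n4, n6, n9.

First demand of the output computes:
  n1 = if0(x3=-6 -> else branch x2) = 4
  n2 = min2(4, -9) = -9
  n3 = if0(x4=-9 -> else branch x3) = -6
  n4 = mul(-9, -6) = 54
  n6 = if0(n4=54 -> else branch x3) = -6
  n7 = absv(-6) = 6
  n9 = mul(-6, 6) = -36

After the edit, cleaning proceeds:
  n2: a read changed (x4 -9->0) — executes, giving 0.
  n3: a read changed (x4 -9->0) — executes, giving 4.
  n4: a read changed (n2 -9->0; n3 -6->4) — executes, giving 0.
  n6: a read changed (n4 54->0) — executes, giving 4.
  n9: a read changed (n6 -6->4) — executes, giving 24.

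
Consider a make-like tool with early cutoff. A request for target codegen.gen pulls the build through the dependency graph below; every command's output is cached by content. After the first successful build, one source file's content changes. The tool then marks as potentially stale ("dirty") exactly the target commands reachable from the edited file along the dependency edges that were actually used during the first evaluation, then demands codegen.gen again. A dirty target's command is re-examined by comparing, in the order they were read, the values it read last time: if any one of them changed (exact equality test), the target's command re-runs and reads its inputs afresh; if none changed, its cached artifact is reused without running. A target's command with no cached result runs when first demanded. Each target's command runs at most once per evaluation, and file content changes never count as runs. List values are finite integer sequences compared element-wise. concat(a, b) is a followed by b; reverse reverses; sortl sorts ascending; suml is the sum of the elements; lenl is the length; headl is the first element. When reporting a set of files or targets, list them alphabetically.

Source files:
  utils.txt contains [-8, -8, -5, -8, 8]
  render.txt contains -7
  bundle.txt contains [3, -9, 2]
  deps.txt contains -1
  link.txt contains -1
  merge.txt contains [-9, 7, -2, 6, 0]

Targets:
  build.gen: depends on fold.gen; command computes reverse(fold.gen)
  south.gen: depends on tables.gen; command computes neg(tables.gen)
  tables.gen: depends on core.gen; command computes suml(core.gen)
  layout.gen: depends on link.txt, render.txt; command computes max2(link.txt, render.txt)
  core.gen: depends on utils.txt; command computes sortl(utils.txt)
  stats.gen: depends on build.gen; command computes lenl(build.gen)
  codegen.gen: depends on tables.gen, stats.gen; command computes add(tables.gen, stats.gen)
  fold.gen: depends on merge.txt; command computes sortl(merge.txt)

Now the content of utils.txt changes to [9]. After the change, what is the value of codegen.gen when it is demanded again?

Demanding codegen.gen again yields 14.

First demand of the output computes:
  core.gen = sortl([-8, -8, -5, -8, 8]) = [-8, -8, -8, -5, 8]
  fold.gen = sortl([-9, 7, -2, 6, 0]) = [-9, -2, 0, 6, 7]
  build.gen = reverse([-9, -2, 0, 6, 7]) = [7, 6, 0, -2, -9]
  stats.gen = lenl([7, 6, 0, -2, -9]) = 5
  tables.gen = suml([-8, -8, -8, -5, 8]) = -21
  codegen.gen = add(-21, 5) = -16

After the edit, cleaning proceeds:
  core.gen: a read changed (utils.txt [-8, -8, -5, -8, 8]->[9]) — executes, giving [9].
  tables.gen: a read changed (core.gen [-8, -8, -8, -5, 8]->[9]) — executes, giving 9.
  codegen.gen: a read changed (tables.gen -21->9) — executes, giving 14.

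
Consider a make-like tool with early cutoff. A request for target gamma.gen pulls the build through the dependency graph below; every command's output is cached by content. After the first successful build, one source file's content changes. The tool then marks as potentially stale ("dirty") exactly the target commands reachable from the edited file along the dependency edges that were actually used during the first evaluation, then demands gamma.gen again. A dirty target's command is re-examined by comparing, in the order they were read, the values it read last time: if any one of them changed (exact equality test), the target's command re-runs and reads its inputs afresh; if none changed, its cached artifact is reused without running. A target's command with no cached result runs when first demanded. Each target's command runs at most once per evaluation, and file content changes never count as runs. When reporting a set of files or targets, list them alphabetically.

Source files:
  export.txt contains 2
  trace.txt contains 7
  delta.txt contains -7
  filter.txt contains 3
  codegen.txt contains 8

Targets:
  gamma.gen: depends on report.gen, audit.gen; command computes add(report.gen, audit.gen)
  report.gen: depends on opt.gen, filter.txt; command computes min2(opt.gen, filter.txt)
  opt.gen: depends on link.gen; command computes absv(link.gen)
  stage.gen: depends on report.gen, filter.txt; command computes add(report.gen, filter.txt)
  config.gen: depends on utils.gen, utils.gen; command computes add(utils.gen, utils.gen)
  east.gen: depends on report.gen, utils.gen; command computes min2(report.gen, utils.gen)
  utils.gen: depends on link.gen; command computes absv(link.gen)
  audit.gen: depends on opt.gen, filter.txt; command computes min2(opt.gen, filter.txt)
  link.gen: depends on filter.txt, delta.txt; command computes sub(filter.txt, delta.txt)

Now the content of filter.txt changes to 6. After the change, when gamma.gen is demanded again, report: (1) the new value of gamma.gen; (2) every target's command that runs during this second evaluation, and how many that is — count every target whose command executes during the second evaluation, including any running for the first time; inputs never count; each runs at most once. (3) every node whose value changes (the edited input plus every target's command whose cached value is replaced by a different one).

Demanding gamma.gen again yields 12.
5 target commands run: audit.gen, gamma.gen, link.gen, opt.gen, report.gen.
The nodes whose values change: audit.gen, filter.txt, gamma.gen, link.gen, opt.gen, report.gen.

First demand of the output computes:
  link.gen = sub(3, -7) = 10
  opt.gen = absv(10) = 10
  audit.gen = min2(10, 3) = 3
  report.gen = min2(10, 3) = 3
  gamma.gen = add(3, 3) = 6

After the edit, cleaning proceeds:
  link.gen: a read changed (filter.txt 3->6) — executes, giving 13.
  opt.gen: a read changed (link.gen 10->13) — executes, giving 13.
  audit.gen: a read changed (opt.gen 10->13; filter.txt 3->6) — executes, giving 6.
  report.gen: a read changed (opt.gen 10->13; filter.txt 3->6) — executes, giving 6.
  gamma.gen: a read changed (report.gen 3->6; audit.gen 3->6) — executes, giving 12.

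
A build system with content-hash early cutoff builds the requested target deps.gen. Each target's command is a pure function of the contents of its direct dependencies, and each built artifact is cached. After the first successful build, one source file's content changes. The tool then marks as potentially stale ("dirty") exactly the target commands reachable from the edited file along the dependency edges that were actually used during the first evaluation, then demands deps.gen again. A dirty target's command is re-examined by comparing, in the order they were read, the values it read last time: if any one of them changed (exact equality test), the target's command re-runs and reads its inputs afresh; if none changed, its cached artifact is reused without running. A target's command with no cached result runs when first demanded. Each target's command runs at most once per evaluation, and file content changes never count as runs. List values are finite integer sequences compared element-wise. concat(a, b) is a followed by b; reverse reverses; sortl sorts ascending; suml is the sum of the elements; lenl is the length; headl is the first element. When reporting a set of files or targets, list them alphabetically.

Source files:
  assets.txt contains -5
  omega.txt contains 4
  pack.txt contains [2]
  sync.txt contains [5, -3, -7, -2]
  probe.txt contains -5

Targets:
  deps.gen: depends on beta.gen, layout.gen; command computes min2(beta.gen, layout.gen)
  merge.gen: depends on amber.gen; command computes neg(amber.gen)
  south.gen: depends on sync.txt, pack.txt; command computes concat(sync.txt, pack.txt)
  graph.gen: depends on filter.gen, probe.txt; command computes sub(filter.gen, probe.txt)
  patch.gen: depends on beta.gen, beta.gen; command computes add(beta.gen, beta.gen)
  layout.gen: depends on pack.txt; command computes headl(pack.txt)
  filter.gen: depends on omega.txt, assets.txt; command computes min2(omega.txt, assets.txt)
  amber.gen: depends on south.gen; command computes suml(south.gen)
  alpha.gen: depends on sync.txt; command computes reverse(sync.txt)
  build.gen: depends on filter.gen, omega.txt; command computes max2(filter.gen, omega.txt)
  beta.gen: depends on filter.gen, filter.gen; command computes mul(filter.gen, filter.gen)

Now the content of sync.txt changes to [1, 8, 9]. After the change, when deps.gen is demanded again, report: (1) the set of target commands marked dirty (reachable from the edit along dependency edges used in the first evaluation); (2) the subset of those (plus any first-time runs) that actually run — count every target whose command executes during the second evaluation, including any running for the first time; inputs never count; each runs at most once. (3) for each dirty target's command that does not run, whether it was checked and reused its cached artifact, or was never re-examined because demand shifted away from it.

Marked dirty: none.
Target commands that run: none — 0 in total.
Every dirty target's command ran.
Key observation: sync.txt is never demanded by the output, so the edit triggers no recomputation at all.

First evaluation (everything demanded from the output):
  filter.gen = min2(4, -5) = -5
  beta.gen = mul(-5, -5) = 25
  layout.gen = headl([2]) = 2
  deps.gen = min2(25, 2) = 2

Propagation after the edit:
  sync.txt feeds no computation that the output demands — nothing is marked dirty and nothing runs.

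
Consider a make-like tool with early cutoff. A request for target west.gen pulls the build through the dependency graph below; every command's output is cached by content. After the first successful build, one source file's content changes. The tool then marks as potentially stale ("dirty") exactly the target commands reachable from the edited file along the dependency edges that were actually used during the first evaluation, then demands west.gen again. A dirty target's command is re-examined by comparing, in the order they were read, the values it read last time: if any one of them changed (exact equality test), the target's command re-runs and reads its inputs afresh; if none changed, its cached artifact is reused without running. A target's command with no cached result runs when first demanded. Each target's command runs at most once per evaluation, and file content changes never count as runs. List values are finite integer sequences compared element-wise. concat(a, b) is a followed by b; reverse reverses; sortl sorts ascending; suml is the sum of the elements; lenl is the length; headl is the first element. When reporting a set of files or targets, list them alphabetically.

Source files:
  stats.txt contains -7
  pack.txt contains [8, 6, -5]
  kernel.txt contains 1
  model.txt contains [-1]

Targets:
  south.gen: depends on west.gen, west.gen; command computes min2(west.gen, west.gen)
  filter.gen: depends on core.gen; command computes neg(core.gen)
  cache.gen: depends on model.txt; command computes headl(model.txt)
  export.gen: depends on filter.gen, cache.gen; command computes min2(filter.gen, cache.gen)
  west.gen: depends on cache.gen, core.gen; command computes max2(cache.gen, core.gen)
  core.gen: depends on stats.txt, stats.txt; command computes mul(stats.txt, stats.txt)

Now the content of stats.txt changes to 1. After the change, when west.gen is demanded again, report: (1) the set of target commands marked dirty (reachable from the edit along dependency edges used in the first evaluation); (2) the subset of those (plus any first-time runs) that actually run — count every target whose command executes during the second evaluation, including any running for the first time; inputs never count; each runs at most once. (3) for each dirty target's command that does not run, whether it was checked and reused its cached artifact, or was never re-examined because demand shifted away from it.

First demand of the output computes:
  cache.gen = headl([-1]) = -1
  core.gen = mul(-7, -7) = 49
  west.gen = max2(-1, 49) = 49

After the edit, cleaning proceeds:
  core.gen: a read changed (stats.txt -7->1; stats.txt -7->1) — executes, giving 1.
  west.gen: a read changed (core.gen 49->1) — executes, giving 1.

The edit dirties: core.gen, west.gen.
2 target commands run: core.gen, west.gen.
No dirty target's command escaped a run.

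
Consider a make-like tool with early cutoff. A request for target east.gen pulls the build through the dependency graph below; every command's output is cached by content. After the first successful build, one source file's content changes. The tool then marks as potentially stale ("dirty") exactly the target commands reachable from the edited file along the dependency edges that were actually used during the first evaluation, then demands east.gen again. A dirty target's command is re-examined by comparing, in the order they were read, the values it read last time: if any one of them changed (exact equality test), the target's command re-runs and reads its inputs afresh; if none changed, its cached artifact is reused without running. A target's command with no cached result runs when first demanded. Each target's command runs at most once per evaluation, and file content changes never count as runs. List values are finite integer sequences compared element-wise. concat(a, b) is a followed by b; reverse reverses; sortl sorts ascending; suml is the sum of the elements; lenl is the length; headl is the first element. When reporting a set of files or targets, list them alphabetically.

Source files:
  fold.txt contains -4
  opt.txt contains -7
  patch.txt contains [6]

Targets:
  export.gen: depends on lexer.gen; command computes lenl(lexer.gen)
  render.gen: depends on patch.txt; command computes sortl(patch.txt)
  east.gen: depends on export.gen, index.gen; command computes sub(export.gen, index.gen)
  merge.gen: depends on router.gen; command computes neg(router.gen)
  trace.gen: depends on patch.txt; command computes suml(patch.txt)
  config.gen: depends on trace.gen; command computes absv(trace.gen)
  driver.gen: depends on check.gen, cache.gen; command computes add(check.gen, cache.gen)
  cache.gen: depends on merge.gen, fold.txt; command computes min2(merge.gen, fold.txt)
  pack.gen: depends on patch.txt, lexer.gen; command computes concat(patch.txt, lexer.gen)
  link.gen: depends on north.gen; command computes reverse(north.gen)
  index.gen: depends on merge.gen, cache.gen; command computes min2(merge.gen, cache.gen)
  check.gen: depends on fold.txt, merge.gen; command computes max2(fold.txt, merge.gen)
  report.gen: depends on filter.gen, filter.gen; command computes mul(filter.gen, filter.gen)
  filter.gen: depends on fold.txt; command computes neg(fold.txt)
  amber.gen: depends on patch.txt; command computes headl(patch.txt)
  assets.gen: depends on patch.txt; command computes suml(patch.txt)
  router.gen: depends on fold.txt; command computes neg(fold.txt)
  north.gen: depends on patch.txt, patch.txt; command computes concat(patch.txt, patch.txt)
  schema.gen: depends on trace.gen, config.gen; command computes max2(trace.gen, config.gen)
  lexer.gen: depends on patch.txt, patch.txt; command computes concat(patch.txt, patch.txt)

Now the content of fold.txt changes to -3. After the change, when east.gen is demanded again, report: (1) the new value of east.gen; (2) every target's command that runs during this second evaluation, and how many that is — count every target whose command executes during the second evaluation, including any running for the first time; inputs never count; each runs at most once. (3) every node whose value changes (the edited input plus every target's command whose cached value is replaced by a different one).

Demanding east.gen again yields 5.
5 target commands run: cache.gen, east.gen, index.gen, merge.gen, router.gen.
The nodes whose values change: cache.gen, east.gen, fold.txt, index.gen, merge.gen, router.gen.

First demand of the output computes:
  lexer.gen = concat([6], [6]) = [6, 6]
  export.gen = lenl([6, 6]) = 2
  router.gen = neg(-4) = 4
  merge.gen = neg(4) = -4
  cache.gen = min2(-4, -4) = -4
  index.gen = min2(-4, -4) = -4
  east.gen = sub(2, -4) = 6

After the edit, cleaning proceeds:
  router.gen: a read changed (fold.txt -4->-3) — executes, giving 3.
  merge.gen: a read changed (router.gen 4->3) — executes, giving -3.
  cache.gen: a read changed (merge.gen -4->-3; fold.txt -4->-3) — executes, giving -3.
  index.gen: a read changed (merge.gen -4->-3; cache.gen -4->-3) — executes, giving -3.
  east.gen: a read changed (index.gen -4->-3) — executes, giving 5.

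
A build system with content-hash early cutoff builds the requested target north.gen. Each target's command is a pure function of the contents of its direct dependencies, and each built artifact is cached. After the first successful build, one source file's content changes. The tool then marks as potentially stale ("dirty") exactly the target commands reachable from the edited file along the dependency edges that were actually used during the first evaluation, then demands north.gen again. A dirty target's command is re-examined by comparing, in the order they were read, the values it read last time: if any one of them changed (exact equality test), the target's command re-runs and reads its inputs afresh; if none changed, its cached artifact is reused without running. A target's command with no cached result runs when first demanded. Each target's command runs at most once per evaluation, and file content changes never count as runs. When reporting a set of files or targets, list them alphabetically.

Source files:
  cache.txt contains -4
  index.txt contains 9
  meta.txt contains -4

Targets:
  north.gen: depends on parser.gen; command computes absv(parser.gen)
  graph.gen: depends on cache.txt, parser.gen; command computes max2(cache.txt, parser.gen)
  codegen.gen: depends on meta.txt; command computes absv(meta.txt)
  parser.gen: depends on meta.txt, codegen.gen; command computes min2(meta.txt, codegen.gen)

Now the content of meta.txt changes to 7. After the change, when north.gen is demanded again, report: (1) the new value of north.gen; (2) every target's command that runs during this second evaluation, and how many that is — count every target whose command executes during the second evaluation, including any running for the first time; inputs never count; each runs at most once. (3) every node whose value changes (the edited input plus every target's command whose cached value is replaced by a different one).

First evaluation (everything demanded from the output):
  codegen.gen = absv(-4) = 4
  parser.gen = min2(-4, 4) = -4
  north.gen = absv(-4) = 4

Propagation after the edit:
  codegen.gen: runs — meta.txt -4->7; result 7.
  parser.gen: runs — meta.txt -4->7; codegen.gen 4->7; result 7.
  north.gen: runs — parser.gen -4->7; result 7.

New value of north.gen: 7.
Target commands that run: codegen.gen, north.gen, parser.gen — 3 in total.
Values that change: codegen.gen, meta.txt, north.gen, parser.gen.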